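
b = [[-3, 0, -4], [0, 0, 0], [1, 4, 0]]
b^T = [[-3, 0, 1], [0, 0, 4], [-4, 0, 0]]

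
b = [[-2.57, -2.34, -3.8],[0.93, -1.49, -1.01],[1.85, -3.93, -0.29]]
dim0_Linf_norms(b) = [2.57, 3.93, 3.8]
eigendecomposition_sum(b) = [[(-1.27+1.61j), -1.44-2.76j, (-1.73-0.73j)], [(0.48+0.52j), (-1.02+0.34j), -0.34+0.55j], [(0.9+0.71j), (-1.54+0.81j), (-0.4+0.97j)]] + [[-1.27-1.61j,-1.44+2.76j,-1.73+0.73j], [(0.48-0.52j),(-1.02-0.34j),-0.34-0.55j], [(0.9-0.71j),-1.54-0.81j,-0.40-0.97j]] + [[-0.03+0.00j, (0.54-0j), (-0.33+0j)], [(-0.03+0j), 0.54-0.00j, -0.33+0.00j], [(0.05-0j), -0.85+0.00j, 0.52-0.00j]]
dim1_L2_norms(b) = [5.15, 2.03, 4.35]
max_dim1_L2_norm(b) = 5.15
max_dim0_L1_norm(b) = 7.76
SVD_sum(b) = [[-0.67, -3.50, -2.81],[-0.24, -1.26, -1.01],[-0.43, -2.27, -1.82]] + [[-1.86, 1.19, -1.04], [0.77, -0.49, 0.43], [2.44, -1.56, 1.36]] + [[-0.04, -0.03, 0.04], [0.4, 0.26, -0.42], [-0.16, -0.10, 0.17]]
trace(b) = -4.35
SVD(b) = [[-0.8, 0.59, 0.1], [-0.29, -0.24, -0.93], [-0.52, -0.77, 0.37]] @ diag([5.647441072291393, 4.147585646814833, 0.6935723735356026]) @ [[0.15, 0.77, 0.62], [-0.76, 0.49, -0.43], [-0.63, -0.41, 0.66]]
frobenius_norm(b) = 7.04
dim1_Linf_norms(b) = [3.8, 1.49, 3.93]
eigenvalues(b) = [(-2.69+2.92j), (-2.69-2.92j), (1.03+0j)]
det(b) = 16.25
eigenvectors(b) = [[0.84+0.00j, 0.84-0.00j, (-0.48+0j)],[(0.04-0.28j), 0.04+0.28j, (-0.47+0j)],[(-0-0.47j), (-0+0.47j), (0.74+0j)]]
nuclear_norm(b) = 10.49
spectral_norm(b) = 5.65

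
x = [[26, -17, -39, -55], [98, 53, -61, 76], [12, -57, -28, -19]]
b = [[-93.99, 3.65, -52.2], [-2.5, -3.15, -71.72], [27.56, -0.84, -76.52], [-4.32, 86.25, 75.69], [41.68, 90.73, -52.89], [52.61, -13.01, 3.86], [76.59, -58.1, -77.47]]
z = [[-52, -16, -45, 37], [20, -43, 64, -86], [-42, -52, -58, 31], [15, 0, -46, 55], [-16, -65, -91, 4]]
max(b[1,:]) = -2.5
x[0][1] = -17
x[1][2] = -61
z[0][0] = -52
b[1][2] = -71.72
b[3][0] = -4.32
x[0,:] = [26, -17, -39, -55]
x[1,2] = -61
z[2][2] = -58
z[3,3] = 55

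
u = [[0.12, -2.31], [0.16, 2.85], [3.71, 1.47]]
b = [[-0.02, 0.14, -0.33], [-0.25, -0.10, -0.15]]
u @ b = [[0.58, 0.25, 0.31], [-0.72, -0.26, -0.48], [-0.44, 0.37, -1.44]]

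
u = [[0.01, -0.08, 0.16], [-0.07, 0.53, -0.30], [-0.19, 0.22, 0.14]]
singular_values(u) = [0.65, 0.3, 0.05]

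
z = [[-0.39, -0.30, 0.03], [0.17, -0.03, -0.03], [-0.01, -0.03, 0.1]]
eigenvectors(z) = [[(0.8+0j), (0.8-0j), (0.11+0j)], [-0.48-0.36j, (-0.48+0.36j), (-0.08+0j)], [(-0-0.04j), (-0+0.04j), (0.99+0j)]]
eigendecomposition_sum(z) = [[-0.19-0.07j, -0.15-0.23j, (0.01-0.01j)], [(0.08+0.13j), (-0.02+0.21j), -0.01+0.00j], [-0.00+0.01j, -0.01+0.01j, (-0-0j)]] + [[-0.19+0.07j, (-0.15+0.23j), (0.01+0.01j)], [0.08-0.13j, -0.02-0.21j, -0.01-0.00j], [(-0-0.01j), (-0.01-0.01j), -0.00+0.00j]] + [[(-0-0j), (-0-0j), 0.01-0.00j], [0j, 0j, -0.01+0.00j], [-0.01-0.00j, -0.01-0.00j, 0.10-0.00j]]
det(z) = 0.01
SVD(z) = [[-0.97, -0.24, -0.07], [0.25, -0.97, -0.03], [-0.07, -0.04, 1.00]] @ diag([0.5089061790792498, 0.12571288435556607, 0.09955285833145423]) @ [[0.82, 0.56, -0.08], [-0.55, 0.83, 0.14], [0.15, -0.07, 0.99]]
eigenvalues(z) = [(-0.21+0.14j), (-0.21-0.14j), (0.1+0j)]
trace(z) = -0.32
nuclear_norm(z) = 0.73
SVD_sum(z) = [[-0.41, -0.28, 0.04], [0.1, 0.07, -0.01], [-0.03, -0.02, 0.0]] + [[0.02, -0.03, -0.0], [0.07, -0.1, -0.02], [0.00, -0.00, -0.0]] + [[-0.0, 0.0, -0.01], [-0.00, 0.0, -0.0], [0.01, -0.01, 0.10]]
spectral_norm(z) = 0.51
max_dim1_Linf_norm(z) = 0.39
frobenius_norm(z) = 0.53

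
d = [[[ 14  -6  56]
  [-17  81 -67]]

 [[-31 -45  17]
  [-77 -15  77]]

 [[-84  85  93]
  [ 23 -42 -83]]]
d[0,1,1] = 81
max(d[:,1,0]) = 23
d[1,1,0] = -77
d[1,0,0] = -31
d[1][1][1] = -15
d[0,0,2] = 56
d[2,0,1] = 85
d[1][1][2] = 77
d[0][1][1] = 81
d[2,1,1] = -42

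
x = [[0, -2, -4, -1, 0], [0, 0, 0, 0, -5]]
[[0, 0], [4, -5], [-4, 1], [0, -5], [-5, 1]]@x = [[0, 0, 0, 0, 0], [0, -8, -16, -4, 25], [0, 8, 16, 4, -5], [0, 0, 0, 0, 25], [0, 10, 20, 5, -5]]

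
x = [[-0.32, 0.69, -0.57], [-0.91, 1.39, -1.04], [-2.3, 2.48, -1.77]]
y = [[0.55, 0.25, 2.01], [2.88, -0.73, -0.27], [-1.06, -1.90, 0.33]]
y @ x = [[-5.03, 5.71, -4.13], [0.36, 0.3, -0.4], [1.31, -2.55, 2.00]]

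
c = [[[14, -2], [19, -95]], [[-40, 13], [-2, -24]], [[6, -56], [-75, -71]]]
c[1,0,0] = -40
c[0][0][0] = 14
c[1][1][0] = -2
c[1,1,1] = -24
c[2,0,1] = -56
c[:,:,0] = [[14, 19], [-40, -2], [6, -75]]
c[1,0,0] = -40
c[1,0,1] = 13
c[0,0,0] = 14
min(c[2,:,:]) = -75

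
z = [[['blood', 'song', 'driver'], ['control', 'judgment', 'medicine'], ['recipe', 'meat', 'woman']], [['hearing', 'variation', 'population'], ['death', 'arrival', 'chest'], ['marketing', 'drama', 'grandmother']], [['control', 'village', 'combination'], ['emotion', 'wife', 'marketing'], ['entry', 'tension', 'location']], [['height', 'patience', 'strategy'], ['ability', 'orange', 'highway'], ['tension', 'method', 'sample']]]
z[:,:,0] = [['blood', 'control', 'recipe'], ['hearing', 'death', 'marketing'], ['control', 'emotion', 'entry'], ['height', 'ability', 'tension']]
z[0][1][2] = 'medicine'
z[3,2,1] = 'method'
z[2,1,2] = 'marketing'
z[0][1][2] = 'medicine'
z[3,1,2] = 'highway'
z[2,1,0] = 'emotion'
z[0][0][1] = 'song'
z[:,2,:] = [['recipe', 'meat', 'woman'], ['marketing', 'drama', 'grandmother'], ['entry', 'tension', 'location'], ['tension', 'method', 'sample']]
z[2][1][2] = 'marketing'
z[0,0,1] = 'song'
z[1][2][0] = 'marketing'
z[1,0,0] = 'hearing'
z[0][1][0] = 'control'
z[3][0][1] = 'patience'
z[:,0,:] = [['blood', 'song', 'driver'], ['hearing', 'variation', 'population'], ['control', 'village', 'combination'], ['height', 'patience', 'strategy']]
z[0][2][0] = 'recipe'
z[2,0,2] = 'combination'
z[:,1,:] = [['control', 'judgment', 'medicine'], ['death', 'arrival', 'chest'], ['emotion', 'wife', 'marketing'], ['ability', 'orange', 'highway']]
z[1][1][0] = 'death'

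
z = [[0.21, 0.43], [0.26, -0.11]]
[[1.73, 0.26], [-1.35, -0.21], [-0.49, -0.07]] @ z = [[0.43, 0.72], [-0.34, -0.56], [-0.12, -0.20]]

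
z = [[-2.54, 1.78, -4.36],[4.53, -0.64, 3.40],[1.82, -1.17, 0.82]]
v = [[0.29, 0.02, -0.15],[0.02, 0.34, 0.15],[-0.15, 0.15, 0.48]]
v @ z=[[-0.92, 0.68, -1.32], [1.76, -0.36, 1.19], [1.93, -0.92, 1.56]]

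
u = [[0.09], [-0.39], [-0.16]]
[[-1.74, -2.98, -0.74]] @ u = [[1.12]]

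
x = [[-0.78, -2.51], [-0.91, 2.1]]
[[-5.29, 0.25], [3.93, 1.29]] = x@[[0.32, -0.96], [2.01, 0.2]]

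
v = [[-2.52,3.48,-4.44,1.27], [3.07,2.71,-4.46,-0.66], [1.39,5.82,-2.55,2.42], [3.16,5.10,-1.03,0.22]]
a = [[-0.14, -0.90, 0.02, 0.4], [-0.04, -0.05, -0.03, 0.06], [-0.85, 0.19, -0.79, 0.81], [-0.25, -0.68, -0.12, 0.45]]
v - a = [[-2.38,  4.38,  -4.46,  0.87], [3.11,  2.76,  -4.43,  -0.72], [2.24,  5.63,  -1.76,  1.61], [3.41,  5.78,  -0.91,  -0.23]]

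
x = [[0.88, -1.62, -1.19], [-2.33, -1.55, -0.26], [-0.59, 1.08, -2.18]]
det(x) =15.284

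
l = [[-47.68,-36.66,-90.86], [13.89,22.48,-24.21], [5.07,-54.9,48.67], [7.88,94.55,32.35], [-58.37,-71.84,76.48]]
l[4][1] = -71.84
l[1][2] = -24.21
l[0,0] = -47.68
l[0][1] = -36.66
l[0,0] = -47.68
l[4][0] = -58.37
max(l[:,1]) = 94.55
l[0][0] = -47.68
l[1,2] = -24.21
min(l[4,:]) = -71.84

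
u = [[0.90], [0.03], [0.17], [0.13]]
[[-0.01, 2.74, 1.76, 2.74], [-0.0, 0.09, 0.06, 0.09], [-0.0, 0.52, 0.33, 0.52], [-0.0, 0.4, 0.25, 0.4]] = u @ [[-0.01, 3.05, 1.96, 3.05]]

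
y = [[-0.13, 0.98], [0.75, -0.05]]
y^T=[[-0.13,  0.75], [0.98,  -0.05]]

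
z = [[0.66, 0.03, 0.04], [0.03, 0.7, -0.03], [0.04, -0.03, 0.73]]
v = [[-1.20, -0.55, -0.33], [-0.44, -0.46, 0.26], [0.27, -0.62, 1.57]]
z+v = [[-0.54,-0.52,-0.29],[-0.41,0.24,0.23],[0.31,-0.65,2.3]]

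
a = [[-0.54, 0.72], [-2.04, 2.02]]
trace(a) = 1.48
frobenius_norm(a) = 3.01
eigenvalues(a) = [0.33, 1.15]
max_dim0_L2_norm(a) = 2.14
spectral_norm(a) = 3.01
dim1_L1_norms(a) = [1.26, 4.06]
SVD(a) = [[-0.3, -0.95], [-0.95, 0.30]] @ diag([3.006025212676646, 0.12574744829349477]) @ [[0.70,-0.71], [-0.71,-0.7]]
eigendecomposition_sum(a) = [[0.67,  -0.29], [0.81,  -0.35]] + [[-1.21, 1.01], [-2.85, 2.37]]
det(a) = 0.38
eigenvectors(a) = [[-0.64, -0.39],  [-0.77, -0.92]]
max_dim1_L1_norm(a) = 4.06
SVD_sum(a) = [[-0.63,  0.64],[-2.01,  2.05]] + [[0.09, 0.08],[-0.03, -0.03]]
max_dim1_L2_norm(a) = 2.87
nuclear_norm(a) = 3.13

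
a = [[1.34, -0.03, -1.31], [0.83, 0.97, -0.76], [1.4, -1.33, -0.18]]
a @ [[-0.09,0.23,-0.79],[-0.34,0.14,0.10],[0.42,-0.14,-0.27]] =[[-0.66, 0.49, -0.71], [-0.72, 0.43, -0.35], [0.25, 0.16, -1.19]]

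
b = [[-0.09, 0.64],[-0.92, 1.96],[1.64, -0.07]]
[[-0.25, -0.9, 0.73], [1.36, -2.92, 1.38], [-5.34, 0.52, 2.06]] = b @ [[-3.29, 0.26, 1.31], [-0.85, -1.37, 1.32]]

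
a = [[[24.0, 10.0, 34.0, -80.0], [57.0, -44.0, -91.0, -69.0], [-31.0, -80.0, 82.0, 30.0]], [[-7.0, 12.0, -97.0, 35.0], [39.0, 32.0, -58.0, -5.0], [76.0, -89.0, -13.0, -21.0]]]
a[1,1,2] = -58.0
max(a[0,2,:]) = 82.0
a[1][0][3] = 35.0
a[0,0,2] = 34.0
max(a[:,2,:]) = 82.0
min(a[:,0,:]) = -97.0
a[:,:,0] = [[24.0, 57.0, -31.0], [-7.0, 39.0, 76.0]]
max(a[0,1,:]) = 57.0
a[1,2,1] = -89.0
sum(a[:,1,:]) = -139.0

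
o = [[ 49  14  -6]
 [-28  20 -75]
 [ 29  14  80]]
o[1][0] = -28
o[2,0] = 29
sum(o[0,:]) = 57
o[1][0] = -28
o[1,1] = 20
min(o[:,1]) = 14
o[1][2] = -75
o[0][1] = 14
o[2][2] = 80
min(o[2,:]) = 14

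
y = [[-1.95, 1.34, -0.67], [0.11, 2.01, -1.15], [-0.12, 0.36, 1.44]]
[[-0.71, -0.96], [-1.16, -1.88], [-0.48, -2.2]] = y@[[-0.04, -0.20], [-0.67, -1.58], [-0.17, -1.15]]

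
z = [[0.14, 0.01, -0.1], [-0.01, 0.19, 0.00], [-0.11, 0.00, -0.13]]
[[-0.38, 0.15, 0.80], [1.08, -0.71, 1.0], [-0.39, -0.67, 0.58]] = z @ [[-0.60, 3.13, 1.35], [5.64, -3.55, 5.32], [3.54, 2.51, -5.6]]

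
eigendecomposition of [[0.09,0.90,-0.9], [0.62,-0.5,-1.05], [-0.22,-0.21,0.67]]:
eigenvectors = [[0.62, -0.88, -0.73],[-0.78, -0.29, -0.52],[-0.02, -0.38, 0.44]]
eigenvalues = [-1.02, -0.0, 1.28]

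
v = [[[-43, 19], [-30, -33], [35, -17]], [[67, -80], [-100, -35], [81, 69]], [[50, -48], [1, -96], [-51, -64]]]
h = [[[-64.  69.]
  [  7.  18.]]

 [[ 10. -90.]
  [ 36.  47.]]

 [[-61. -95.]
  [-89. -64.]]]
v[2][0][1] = -48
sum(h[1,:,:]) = 3.0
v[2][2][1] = -64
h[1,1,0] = 36.0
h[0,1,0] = 7.0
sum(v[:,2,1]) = -12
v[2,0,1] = -48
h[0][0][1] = 69.0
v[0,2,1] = -17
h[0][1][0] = 7.0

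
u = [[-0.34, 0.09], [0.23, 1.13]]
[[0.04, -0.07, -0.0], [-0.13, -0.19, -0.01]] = u@[[-0.14, 0.15, -0.0], [-0.09, -0.20, -0.01]]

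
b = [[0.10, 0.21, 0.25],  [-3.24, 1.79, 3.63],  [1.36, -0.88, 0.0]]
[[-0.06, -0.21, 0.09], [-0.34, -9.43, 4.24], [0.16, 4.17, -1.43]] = b @ [[-0.05, 1.86, -0.74],[-0.26, -1.86, 0.48],[-0.01, -0.02, 0.27]]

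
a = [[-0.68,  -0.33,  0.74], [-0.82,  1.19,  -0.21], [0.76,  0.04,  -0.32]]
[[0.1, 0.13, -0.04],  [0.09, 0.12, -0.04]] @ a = [[-0.2, 0.12, 0.06],[-0.19, 0.11, 0.05]]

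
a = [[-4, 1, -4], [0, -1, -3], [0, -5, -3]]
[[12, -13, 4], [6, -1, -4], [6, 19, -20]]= a @ [[-1, 0, 0], [0, -5, 4], [-2, 2, 0]]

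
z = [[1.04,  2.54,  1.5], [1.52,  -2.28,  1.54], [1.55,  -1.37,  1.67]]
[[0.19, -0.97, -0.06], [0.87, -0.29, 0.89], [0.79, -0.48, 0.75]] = z@ [[-0.01, -0.18, -0.06], [-0.14, -0.16, -0.2], [0.37, -0.25, 0.34]]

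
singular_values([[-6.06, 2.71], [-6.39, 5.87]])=[10.79, 1.69]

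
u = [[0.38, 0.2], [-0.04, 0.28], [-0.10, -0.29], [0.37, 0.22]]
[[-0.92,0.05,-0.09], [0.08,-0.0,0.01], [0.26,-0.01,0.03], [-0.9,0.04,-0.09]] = u @[[-2.39, 0.12, -0.24], [-0.07, 0.0, -0.01]]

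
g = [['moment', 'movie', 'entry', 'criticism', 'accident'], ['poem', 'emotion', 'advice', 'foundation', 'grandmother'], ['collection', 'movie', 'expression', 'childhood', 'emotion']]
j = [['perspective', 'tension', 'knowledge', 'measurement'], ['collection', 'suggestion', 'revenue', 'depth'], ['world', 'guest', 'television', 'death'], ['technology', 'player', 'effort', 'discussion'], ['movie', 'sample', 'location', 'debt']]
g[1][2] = 'advice'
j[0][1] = 'tension'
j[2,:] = ['world', 'guest', 'television', 'death']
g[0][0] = 'moment'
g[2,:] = ['collection', 'movie', 'expression', 'childhood', 'emotion']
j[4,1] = 'sample'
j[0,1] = 'tension'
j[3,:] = ['technology', 'player', 'effort', 'discussion']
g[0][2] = 'entry'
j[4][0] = 'movie'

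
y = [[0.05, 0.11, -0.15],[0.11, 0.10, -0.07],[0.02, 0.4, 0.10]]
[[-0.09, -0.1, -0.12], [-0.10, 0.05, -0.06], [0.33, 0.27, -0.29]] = y@[[-0.99,0.92,0.46], [0.67,0.33,-0.83], [0.78,1.19,0.37]]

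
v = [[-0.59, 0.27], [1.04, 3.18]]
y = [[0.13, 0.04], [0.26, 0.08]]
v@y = [[-0.01, -0.0], [0.96, 0.3]]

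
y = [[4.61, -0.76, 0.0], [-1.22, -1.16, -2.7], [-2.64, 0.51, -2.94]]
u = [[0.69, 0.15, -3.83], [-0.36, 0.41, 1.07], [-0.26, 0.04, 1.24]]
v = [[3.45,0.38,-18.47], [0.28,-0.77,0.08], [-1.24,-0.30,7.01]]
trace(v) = 9.69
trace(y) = 0.51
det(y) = 19.38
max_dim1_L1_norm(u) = 4.67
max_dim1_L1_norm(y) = 6.09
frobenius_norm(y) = 6.92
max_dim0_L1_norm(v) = 25.56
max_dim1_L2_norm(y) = 4.67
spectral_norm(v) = 20.10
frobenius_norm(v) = 20.12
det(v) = -0.14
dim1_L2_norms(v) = [18.79, 0.82, 7.13]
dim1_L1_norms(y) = [5.37, 5.08, 6.09]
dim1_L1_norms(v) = [22.3, 1.13, 8.55]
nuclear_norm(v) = 20.94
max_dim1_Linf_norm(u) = 3.83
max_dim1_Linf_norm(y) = 4.61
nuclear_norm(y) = 10.28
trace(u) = 2.34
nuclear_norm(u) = 4.71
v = y @ u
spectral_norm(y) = 6.00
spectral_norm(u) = 4.24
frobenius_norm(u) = 4.27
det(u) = -0.01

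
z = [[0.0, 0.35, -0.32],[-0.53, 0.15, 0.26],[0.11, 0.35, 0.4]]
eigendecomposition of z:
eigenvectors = [[(-0.68+0j),(-0.68-0j),-0.10+0.00j], [-0.06-0.63j,-0.06+0.63j,(0.56+0j)], [(-0.15+0.34j),(-0.15-0.34j),0.82+0.00j]]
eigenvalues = [(-0.04+0.49j), (-0.04-0.49j), (0.63+0j)]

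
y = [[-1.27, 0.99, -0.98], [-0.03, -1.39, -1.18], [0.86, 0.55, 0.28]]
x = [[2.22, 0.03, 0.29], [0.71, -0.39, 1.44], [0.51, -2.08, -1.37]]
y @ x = [[-2.62, 1.61, 2.4], [-1.66, 3.0, -0.39], [2.44, -0.77, 0.66]]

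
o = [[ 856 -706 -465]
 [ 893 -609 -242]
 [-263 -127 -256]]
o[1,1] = -609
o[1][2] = -242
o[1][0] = 893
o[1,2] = -242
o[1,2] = -242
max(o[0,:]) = 856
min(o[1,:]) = -609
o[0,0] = 856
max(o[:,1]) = -127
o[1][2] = -242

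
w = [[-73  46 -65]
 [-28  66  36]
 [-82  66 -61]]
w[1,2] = 36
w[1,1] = 66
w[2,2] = -61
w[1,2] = 36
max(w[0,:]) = 46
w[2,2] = -61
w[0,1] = 46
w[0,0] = -73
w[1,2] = 36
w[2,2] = -61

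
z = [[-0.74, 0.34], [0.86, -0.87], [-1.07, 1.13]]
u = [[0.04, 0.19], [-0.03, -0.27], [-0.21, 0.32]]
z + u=[[-0.7,0.53], [0.83,-1.14], [-1.28,1.45]]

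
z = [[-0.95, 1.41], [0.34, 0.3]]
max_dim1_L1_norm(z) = 2.36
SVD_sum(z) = [[-0.94, 1.42], [-0.03, 0.05]] + [[-0.01,-0.01], [0.37,0.25]]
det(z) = -0.76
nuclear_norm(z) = 2.15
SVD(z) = [[-1.0,-0.04], [-0.04,1.00]] @ diag([1.7012698912626982, 0.44931142549795866]) @ [[0.55, -0.83], [0.83, 0.55]]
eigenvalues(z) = [-1.26, 0.61]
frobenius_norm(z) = 1.76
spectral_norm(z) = 1.70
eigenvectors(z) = [[-0.98, -0.67],  [0.21, -0.74]]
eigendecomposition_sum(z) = [[-1.05,0.95], [0.23,-0.21]] + [[0.1, 0.46], [0.11, 0.51]]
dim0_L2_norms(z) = [1.01, 1.44]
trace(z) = -0.65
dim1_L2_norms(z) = [1.7, 0.45]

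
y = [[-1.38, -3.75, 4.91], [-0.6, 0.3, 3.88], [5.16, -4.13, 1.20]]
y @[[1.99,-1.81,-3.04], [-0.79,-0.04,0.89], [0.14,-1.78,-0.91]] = [[0.9, -6.09, -3.61], [-0.89, -5.83, -1.44], [13.7, -11.31, -20.45]]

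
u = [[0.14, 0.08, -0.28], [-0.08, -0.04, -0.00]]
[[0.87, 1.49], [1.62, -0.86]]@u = [[0.0,0.01,-0.24], [0.30,0.16,-0.45]]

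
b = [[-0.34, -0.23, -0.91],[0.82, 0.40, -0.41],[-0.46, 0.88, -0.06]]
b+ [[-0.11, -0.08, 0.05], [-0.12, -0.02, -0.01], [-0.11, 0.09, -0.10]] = [[-0.45, -0.31, -0.86], [0.7, 0.38, -0.42], [-0.57, 0.97, -0.16]]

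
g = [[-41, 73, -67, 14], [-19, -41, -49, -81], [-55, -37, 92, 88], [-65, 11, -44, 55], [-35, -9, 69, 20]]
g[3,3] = 55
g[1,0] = -19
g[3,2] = -44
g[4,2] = 69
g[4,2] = 69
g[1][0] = -19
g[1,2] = -49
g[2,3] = 88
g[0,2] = -67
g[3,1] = 11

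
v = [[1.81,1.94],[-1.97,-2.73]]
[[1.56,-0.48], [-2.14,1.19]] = v@[[0.09,0.88], [0.72,-1.07]]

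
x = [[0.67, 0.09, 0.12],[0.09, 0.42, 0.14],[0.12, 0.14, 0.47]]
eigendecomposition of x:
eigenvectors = [[0.8,0.6,-0.03], [0.38,-0.53,-0.76], [0.47,-0.59,0.65]]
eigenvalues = [0.78, 0.47, 0.3]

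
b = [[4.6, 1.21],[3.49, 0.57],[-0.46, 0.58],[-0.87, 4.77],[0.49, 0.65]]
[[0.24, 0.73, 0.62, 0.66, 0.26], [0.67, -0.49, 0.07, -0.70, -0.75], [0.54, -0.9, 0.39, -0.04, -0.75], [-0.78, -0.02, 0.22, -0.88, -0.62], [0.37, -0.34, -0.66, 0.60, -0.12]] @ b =[[2.92,4.38],[1.58,-3.25],[-1.17,-0.31],[-3.3,-5.43],[0.24,2.66]]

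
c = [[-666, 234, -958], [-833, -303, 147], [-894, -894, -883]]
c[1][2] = 147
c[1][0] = -833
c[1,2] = 147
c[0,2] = -958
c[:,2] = [-958, 147, -883]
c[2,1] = -894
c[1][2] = 147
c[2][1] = -894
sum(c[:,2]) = -1694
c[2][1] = -894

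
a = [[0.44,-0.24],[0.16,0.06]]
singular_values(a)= [0.51, 0.13]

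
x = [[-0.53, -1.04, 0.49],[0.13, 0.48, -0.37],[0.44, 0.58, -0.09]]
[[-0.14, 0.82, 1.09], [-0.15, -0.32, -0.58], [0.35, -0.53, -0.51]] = x@[[0.95, 0.16, -0.68],  [-0.01, -1.11, -0.2],  [0.72, -0.51, 1.06]]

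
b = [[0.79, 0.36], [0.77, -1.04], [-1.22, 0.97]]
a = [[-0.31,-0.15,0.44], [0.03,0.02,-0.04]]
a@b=[[-0.90,0.47], [0.09,-0.05]]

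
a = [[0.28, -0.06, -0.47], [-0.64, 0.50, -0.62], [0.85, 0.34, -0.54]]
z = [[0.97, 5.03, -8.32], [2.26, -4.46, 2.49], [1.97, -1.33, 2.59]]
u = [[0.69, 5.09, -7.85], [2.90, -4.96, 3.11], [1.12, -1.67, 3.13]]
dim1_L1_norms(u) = [13.63, 10.97, 5.92]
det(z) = -60.85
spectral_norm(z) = 11.14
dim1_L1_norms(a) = [0.81, 1.76, 1.73]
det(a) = 0.34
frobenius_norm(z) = 11.79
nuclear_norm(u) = 16.01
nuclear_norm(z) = 16.23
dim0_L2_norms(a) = [1.1, 0.61, 0.95]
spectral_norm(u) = 11.44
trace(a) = 0.24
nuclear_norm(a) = 2.47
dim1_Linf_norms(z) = [8.32, 4.46, 2.59]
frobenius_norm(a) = 1.57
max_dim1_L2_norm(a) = 1.06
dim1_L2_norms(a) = [0.55, 1.02, 1.06]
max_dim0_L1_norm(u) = 14.09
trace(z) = -0.90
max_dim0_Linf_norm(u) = 7.85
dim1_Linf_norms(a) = [0.47, 0.64, 0.85]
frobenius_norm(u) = 12.02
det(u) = -41.19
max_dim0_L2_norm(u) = 9.01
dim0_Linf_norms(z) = [2.26, 5.03, 8.32]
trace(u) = -1.14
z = u + a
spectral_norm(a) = 1.16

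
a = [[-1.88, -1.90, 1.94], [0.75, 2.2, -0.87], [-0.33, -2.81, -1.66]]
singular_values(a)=[4.4, 2.87, 0.46]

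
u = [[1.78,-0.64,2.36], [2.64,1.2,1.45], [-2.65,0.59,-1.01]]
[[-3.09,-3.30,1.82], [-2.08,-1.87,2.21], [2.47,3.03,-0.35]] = u@ [[-0.54, -0.72, -0.1], [0.41, 0.8, 0.78], [-0.79, -0.64, 1.06]]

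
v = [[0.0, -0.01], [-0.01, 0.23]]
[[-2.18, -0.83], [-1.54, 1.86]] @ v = [[0.01, -0.17], [-0.02, 0.44]]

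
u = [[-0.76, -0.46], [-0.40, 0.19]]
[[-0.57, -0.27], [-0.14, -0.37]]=u @ [[0.52,  0.68],[0.38,  -0.54]]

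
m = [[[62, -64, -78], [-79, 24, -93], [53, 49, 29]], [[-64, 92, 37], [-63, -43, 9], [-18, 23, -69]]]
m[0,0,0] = 62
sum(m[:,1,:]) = -245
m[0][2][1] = 49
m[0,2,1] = 49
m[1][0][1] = 92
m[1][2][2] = -69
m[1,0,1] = 92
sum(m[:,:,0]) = -109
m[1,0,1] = 92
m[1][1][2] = 9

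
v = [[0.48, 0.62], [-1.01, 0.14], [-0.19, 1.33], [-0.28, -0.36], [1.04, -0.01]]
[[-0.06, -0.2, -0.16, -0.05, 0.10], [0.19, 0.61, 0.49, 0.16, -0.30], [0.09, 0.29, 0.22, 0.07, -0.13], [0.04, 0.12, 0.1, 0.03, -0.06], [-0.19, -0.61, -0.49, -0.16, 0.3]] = v @[[-0.18, -0.59, -0.47, -0.15, 0.29], [0.04, 0.13, 0.1, 0.03, -0.06]]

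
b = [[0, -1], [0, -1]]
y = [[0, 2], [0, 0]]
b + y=[[0, 1], [0, -1]]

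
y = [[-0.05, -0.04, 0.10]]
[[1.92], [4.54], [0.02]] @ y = [[-0.1,-0.08,0.19], [-0.23,-0.18,0.45], [-0.0,-0.00,0.00]]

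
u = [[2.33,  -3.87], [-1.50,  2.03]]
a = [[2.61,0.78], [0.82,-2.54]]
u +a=[[4.94, -3.09],[-0.68, -0.51]]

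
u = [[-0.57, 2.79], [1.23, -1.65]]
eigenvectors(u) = [[0.9, -0.75], [0.45, 0.66]]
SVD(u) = [[0.82, -0.57], [-0.57, -0.82]] @ diag([3.437923935065695, 0.7246233619628923]) @ [[-0.34, 0.94], [-0.94, -0.34]]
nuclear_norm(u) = 4.16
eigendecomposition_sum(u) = [[0.52,0.59], [0.26,0.3]] + [[-1.09,2.2], [0.97,-1.95]]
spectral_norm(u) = 3.44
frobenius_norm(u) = 3.51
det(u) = -2.49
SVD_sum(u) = [[-0.96, 2.65], [0.67, -1.85]] + [[0.39, 0.14], [0.56, 0.2]]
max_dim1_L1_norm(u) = 3.36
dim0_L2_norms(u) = [1.36, 3.24]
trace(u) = -2.22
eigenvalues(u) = [0.82, -3.04]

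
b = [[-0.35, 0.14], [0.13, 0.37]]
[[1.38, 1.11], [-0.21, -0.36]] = b @ [[-3.66, -3.12],[0.73, 0.12]]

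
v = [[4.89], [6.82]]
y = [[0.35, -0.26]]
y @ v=[[-0.06]]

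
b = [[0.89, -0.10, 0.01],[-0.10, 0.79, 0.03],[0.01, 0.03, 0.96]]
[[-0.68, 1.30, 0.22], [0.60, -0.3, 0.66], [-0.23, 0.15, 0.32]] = b @ [[-0.69, 1.43, 0.34], [0.68, -0.21, 0.87], [-0.25, 0.15, 0.3]]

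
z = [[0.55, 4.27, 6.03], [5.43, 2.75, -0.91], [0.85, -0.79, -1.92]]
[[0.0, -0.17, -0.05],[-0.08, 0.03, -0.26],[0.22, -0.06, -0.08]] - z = [[-0.55, -4.44, -6.08], [-5.51, -2.72, 0.65], [-0.63, 0.73, 1.84]]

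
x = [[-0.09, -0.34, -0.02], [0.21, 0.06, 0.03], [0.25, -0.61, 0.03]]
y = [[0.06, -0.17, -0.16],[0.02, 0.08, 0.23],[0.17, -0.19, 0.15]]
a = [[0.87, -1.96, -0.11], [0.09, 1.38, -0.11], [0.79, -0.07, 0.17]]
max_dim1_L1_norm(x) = 0.89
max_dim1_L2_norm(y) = 0.3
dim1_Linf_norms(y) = [0.17, 0.23, 0.19]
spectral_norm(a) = 2.51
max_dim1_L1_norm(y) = 0.51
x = y @ a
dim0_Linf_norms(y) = [0.17, 0.19, 0.23]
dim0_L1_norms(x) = [0.55, 1.01, 0.08]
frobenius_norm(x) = 0.78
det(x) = 0.00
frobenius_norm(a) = 2.68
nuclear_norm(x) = 1.02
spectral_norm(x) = 0.72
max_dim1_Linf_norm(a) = 1.96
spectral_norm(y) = 0.33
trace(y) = 0.29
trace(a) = 2.42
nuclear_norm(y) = 0.64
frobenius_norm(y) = 0.45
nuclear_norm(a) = 3.65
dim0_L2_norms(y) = [0.18, 0.27, 0.32]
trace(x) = 0.00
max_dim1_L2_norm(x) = 0.66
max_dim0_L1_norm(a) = 3.41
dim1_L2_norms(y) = [0.24, 0.24, 0.3]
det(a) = 0.52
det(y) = -0.00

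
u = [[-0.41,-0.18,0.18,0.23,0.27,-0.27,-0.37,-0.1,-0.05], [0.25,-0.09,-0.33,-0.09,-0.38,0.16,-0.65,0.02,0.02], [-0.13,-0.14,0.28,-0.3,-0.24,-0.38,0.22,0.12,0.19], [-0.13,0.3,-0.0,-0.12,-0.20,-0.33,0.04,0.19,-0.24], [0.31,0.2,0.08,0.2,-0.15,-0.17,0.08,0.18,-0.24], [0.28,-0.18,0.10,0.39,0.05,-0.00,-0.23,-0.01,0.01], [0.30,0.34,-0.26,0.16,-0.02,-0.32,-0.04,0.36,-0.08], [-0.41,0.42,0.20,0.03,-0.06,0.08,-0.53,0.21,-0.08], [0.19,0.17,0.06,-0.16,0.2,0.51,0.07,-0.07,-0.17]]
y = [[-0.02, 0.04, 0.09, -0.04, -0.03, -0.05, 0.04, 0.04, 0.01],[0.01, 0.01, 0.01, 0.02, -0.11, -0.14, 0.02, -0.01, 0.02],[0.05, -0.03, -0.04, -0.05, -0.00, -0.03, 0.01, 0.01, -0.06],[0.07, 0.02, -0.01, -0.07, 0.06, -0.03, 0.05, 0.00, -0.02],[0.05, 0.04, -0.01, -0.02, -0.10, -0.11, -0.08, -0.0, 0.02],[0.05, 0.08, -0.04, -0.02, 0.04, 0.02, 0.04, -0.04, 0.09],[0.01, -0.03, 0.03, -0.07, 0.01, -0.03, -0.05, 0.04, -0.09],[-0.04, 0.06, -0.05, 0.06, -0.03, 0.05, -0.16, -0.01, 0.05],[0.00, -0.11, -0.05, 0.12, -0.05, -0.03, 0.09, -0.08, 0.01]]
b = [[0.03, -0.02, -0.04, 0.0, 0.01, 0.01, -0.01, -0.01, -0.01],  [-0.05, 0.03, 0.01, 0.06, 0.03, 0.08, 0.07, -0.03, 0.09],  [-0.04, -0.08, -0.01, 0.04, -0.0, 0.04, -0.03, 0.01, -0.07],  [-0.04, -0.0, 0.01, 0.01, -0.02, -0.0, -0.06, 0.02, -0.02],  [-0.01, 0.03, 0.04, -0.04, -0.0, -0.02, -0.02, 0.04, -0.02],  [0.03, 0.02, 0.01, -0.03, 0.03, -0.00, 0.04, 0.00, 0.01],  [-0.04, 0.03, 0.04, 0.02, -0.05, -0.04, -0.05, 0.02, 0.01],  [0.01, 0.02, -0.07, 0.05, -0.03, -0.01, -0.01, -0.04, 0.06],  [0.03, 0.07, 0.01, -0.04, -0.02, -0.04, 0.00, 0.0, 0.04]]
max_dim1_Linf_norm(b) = 0.09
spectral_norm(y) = 0.26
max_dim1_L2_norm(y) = 0.22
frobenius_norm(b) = 0.32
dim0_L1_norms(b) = [0.28, 0.3, 0.24, 0.29, 0.19, 0.24, 0.29, 0.17, 0.33]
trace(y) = -0.25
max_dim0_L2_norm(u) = 0.98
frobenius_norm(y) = 0.50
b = u @ y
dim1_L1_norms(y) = [0.36, 0.35, 0.28, 0.33, 0.43, 0.42, 0.36, 0.51, 0.54]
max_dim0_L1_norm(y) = 0.54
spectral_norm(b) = 0.19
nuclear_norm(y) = 1.16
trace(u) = -0.49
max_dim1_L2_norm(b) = 0.17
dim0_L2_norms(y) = [0.12, 0.17, 0.13, 0.18, 0.18, 0.2, 0.22, 0.11, 0.15]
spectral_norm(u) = 1.05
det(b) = -0.00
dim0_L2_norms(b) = [0.1, 0.12, 0.1, 0.11, 0.08, 0.11, 0.12, 0.07, 0.14]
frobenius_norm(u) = 2.14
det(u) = -0.00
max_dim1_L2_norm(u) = 0.88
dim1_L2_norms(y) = [0.14, 0.18, 0.11, 0.13, 0.18, 0.16, 0.14, 0.21, 0.22]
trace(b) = 0.01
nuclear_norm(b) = 0.70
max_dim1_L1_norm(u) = 2.06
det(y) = 0.00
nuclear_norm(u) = 5.49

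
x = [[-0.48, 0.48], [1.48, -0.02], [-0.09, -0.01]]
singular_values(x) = [1.57, 0.45]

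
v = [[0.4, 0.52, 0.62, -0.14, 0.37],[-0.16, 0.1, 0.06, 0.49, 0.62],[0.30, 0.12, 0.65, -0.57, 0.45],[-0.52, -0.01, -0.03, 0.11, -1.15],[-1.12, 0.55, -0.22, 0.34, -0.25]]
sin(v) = [[0.53, 0.43, 0.58, -0.17, 0.29], [-0.17, 0.25, 0.16, 0.45, 0.7], [0.44, -0.01, 0.61, -0.61, 0.33], [-0.65, -0.07, -0.11, 0.21, -1.16], [-1.11, 0.67, -0.09, 0.33, -0.01]]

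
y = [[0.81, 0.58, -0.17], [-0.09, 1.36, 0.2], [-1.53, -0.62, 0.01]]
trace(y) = 2.18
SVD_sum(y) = [[0.76,0.64,-0.01], [0.62,0.52,-0.00], [-1.2,-1.01,0.01]] + [[0.07, -0.08, -0.02],[-0.71, 0.84, 0.18],[-0.32, 0.38, 0.08]] + [[-0.02,0.02,-0.15], [0.00,-0.00,0.02], [-0.01,0.01,-0.08]]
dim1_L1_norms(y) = [1.56, 1.65, 2.16]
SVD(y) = [[-0.49, 0.09, 0.87], [-0.40, -0.91, -0.14], [0.77, -0.41, 0.48]] @ diag([2.0253334990981418, 1.2300026754737907, 0.17209775059016352]) @ [[-0.76, -0.65, 0.01], [0.64, -0.75, -0.16], [-0.11, 0.12, -0.99]]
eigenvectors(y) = [[-0.21+0.00j, (-0.53-0.04j), -0.53+0.04j], [(0.11+0j), (-0.13-0.41j), (-0.13+0.41j)], [(-0.97+0j), (0.73+0j), (0.73-0j)]]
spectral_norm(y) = 2.03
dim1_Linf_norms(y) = [0.81, 1.36, 1.53]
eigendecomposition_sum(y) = [[(-0.06-0j), (0.01+0j), (-0.04+0j)], [0.03+0.00j, -0.00-0.00j, (0.02-0j)], [(-0.28-0j), 0.02+0.00j, (-0.19+0j)]] + [[(0.44+0.25j), 0.29-0.78j, -0.06-0.14j], [-0.06+0.41j, 0.68-0.01j, (0.09-0.09j)], [(-0.63-0.3j), -0.32+1.11j, (0.1+0.19j)]] + [[(0.44-0.25j), 0.29+0.78j, (-0.06+0.14j)], [(-0.06-0.41j), (0.68+0.01j), (0.09+0.09j)], [-0.63+0.30j, -0.32-1.11j, 0.10-0.19j]]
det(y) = -0.43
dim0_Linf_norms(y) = [1.53, 1.36, 0.2]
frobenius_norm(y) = 2.38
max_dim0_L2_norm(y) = 1.73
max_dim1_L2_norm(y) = 1.65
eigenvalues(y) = [(-0.26+0j), (1.22+0.43j), (1.22-0.43j)]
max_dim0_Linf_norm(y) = 1.53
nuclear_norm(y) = 3.43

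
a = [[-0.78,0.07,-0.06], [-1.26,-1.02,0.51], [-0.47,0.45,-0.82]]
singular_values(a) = [1.79, 1.16, 0.24]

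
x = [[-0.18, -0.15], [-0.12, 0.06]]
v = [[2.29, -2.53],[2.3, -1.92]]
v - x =[[2.47, -2.38], [2.42, -1.98]]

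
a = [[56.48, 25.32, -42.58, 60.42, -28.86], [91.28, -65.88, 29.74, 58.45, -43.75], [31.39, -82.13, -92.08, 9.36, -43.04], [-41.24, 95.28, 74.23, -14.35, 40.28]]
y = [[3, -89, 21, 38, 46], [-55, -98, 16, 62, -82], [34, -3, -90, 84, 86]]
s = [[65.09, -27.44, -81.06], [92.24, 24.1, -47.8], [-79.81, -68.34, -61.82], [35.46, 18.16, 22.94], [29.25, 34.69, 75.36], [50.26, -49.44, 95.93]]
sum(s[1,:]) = 68.54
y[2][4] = 86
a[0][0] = 56.48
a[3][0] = -41.24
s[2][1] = -68.34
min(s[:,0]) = -79.81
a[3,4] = 40.28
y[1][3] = 62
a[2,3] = 9.36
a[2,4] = -43.04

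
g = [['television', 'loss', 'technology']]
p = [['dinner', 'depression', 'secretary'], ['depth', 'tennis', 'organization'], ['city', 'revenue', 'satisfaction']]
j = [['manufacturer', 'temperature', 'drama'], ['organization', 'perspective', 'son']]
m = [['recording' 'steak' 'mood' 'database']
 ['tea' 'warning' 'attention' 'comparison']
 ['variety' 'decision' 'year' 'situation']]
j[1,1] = 'perspective'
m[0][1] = 'steak'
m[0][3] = 'database'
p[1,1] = 'tennis'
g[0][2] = 'technology'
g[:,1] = ['loss']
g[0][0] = 'television'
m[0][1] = 'steak'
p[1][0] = 'depth'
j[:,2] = ['drama', 'son']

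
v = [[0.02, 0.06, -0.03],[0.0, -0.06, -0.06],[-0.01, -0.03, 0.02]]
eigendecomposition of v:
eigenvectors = [[-0.85, -0.96, -0.47], [-0.25, 0.2, 0.86], [0.47, -0.20, 0.22]]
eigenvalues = [0.05, 0.0, -0.08]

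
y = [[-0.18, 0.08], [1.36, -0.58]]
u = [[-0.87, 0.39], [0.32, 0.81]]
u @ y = [[0.69, -0.3],  [1.04, -0.44]]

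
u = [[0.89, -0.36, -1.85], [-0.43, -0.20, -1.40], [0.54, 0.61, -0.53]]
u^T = [[0.89, -0.43, 0.54],[-0.36, -0.20, 0.61],[-1.85, -1.40, -0.53]]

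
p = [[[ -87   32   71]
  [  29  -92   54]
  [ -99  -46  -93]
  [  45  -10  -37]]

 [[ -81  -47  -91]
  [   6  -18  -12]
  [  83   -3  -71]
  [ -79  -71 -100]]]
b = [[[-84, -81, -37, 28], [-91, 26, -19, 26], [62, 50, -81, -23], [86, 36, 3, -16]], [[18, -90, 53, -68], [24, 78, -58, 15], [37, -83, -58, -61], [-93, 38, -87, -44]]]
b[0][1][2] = -19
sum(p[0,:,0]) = -112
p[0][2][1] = -46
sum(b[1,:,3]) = -158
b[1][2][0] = 37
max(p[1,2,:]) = 83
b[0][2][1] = 50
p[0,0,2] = 71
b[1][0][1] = -90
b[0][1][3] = 26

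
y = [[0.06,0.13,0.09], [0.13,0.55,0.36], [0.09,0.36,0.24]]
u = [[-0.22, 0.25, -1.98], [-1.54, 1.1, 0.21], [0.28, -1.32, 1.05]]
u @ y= [[-0.16, -0.60, -0.40], [0.07, 0.48, 0.31], [-0.06, -0.31, -0.2]]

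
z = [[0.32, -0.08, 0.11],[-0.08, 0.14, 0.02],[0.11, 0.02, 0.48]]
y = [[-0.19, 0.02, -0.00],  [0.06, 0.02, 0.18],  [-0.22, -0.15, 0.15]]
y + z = [[0.13,  -0.06,  0.11], [-0.02,  0.16,  0.2], [-0.11,  -0.13,  0.63]]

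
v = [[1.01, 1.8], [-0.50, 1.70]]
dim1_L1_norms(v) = [2.81, 2.2]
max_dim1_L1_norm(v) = 2.81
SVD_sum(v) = [[0.37,1.92],[0.3,1.55]] + [[0.64, -0.12], [-0.80, 0.15]]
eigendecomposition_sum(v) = [[0.50+0.71j, (0.9-1.38j)],[-0.25+0.38j, (0.85+0.18j)]] + [[0.50-0.71j, 0.90+1.38j], [(-0.25-0.38j), 0.85-0.18j]]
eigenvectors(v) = [[0.88+0.00j,(0.88-0j)],[(0.17+0.43j),(0.17-0.43j)]]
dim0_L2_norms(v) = [1.13, 2.48]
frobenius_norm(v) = 2.72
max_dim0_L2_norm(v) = 2.48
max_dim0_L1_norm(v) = 3.5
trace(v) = 2.71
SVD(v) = [[0.78, 0.63], [0.63, -0.78]] @ diag([2.5131077812276037, 1.0413401365227746]) @ [[0.19, 0.98],[0.98, -0.19]]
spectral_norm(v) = 2.51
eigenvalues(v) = [(1.36+0.88j), (1.36-0.88j)]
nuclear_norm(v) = 3.55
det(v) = 2.62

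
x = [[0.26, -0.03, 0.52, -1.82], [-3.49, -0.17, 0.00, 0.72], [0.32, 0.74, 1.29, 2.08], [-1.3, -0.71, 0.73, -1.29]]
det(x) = -8.34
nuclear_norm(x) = 9.01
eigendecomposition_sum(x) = [[-0.83+0.00j, -0.35-0.00j, 0.28-0.00j, (-1.07+0j)], [(-0.7+0j), -0.30-0.00j, (0.24-0j), (-0.91+0j)], [0.79-0.00j, (0.33+0j), -0.27+0.00j, (1.02-0j)], [-1.25+0.00j, -0.53-0.00j, 0.43-0.00j, (-1.62+0j)]] + [[0.59+0.21j, (0.16-0.19j), 0.06-0.02j, -0.44-0.04j], [(-1.43+0.71j), (0.06+0.64j), -0.07+0.15j, (0.86-0.74j)], [0.30+0.47j, (0.22-0.04j), 0.05+0.02j, -0.29-0.27j], [(0.09-0.27j), (-0.09-0.07j), -0.01-0.03j, -0.02+0.20j]] + [[(0.59-0.21j), 0.16+0.19j, (0.06+0.02j), (-0.44+0.04j)],[-1.43-0.71j, (0.06-0.64j), -0.07-0.15j, 0.86+0.74j],[0.30-0.47j, 0.22+0.04j, 0.05-0.02j, -0.29+0.27j],[(0.09+0.27j), (-0.09+0.07j), -0.01+0.03j, -0.02-0.20j]] + [[-0.09-0.00j, -0.00+0.00j, (0.12-0j), 0.13+0.00j],[0.07+0.00j, 0.00-0.00j, -0.09+0.00j, -0.10-0.00j],[-1.06-0.00j, -0.03+0.00j, 1.45-0.00j, (1.63+0j)],[(-0.24-0j), (-0.01+0j), (0.32-0j), 0.36+0.00j]]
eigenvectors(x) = [[0.45+0.00j,(0.24+0.24j),0.24-0.24j,0.08+0.00j], [0.38+0.00j,(-0.88+0j),(-0.88-0j),-0.06+0.00j], [(-0.43+0j),0.03+0.30j,(0.03-0.3j),0.97+0.00j], [(0.68+0j),(0.11-0.11j),(0.11+0.11j),0.22+0.00j]]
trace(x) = 0.09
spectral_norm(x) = 3.78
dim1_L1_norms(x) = [2.63, 4.38, 4.43, 4.03]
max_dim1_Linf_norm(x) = 3.49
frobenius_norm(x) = 5.24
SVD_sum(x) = [[0.39, 0.04, -0.01, -0.03], [-3.50, -0.4, 0.12, 0.31], [0.17, 0.02, -0.01, -0.02], [-1.27, -0.15, 0.05, 0.11]] + [[-0.1, -0.43, -0.18, -1.61], [0.03, 0.11, 0.05, 0.42], [0.14, 0.60, 0.25, 2.24], [-0.08, -0.37, -0.15, -1.36]] + [[0.01, 0.07, 0.75, -0.10], [-0.0, -0.01, -0.15, 0.02], [0.01, 0.1, 1.05, -0.14], [0.01, 0.07, 0.80, -0.11]] + [[-0.04, 0.29, -0.04, -0.07],[-0.02, 0.13, -0.02, -0.03],[-0.0, 0.02, -0.00, -0.00],[0.04, -0.27, 0.03, 0.07]]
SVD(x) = [[-0.1,-0.52,-0.49,-0.69], [0.93,0.14,0.1,-0.31], [-0.05,0.72,-0.69,-0.05], [0.34,-0.44,-0.52,0.65]] @ diag([3.783090349851087, 3.2422604873163032, 1.5469592078897079, 0.43953560308154416]) @ [[-0.99, -0.11, 0.04, 0.09], [0.06, 0.26, 0.11, 0.96], [-0.01, -0.09, -0.99, 0.13], [0.13, -0.96, 0.12, 0.24]]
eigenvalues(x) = [(-3.01+0j), (0.68+1.06j), (0.68-1.06j), (1.73+0j)]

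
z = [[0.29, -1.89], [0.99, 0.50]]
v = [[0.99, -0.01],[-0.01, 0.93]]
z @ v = [[0.31,-1.76], [0.98,0.46]]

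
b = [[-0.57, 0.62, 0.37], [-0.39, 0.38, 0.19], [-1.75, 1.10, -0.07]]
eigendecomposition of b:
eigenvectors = [[(-0.08+0.48j), (-0.08-0.48j), (-0.48+0j)], [-0.09+0.25j, (-0.09-0.25j), (-0.73+0j)], [-0.83+0.00j, (-0.83-0j), 0.49+0.00j]]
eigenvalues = [(-0.13+0.68j), (-0.13-0.68j), (-0+0j)]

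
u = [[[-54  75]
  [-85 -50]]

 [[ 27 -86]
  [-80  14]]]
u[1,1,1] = 14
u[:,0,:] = [[-54, 75], [27, -86]]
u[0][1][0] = -85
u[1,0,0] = 27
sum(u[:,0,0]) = -27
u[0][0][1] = 75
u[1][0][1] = -86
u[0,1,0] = -85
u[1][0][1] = -86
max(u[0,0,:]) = 75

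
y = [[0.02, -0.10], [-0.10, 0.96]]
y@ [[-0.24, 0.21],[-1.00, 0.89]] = [[0.1, -0.08],[-0.94, 0.83]]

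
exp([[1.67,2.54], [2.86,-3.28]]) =[[14.55, 6.02], [6.78, 2.82]]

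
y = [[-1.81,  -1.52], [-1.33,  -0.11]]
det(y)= -1.823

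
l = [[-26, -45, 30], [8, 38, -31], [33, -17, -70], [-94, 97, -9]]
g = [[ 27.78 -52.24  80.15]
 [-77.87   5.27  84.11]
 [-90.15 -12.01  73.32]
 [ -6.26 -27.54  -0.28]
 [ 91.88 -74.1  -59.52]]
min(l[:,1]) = -45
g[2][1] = -12.01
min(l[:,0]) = -94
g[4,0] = 91.88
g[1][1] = 5.27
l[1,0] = 8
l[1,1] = 38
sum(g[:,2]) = 177.77999999999997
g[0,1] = -52.24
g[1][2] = 84.11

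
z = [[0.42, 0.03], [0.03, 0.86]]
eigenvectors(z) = [[-1.0,-0.07], [0.07,-1.0]]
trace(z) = 1.28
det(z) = 0.36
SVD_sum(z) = [[0.00, 0.06], [0.06, 0.86]] + [[0.42,-0.03], [-0.03,0.00]]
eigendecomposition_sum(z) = [[0.42, -0.03], [-0.03, 0.0]] + [[0.0,  0.06], [0.06,  0.86]]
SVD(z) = [[0.07, 1.0], [1.0, -0.07]] @ diag([0.8620360331117451, 0.4179639668882548]) @ [[0.07, 1.00], [1.0, -0.07]]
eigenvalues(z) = [0.42, 0.86]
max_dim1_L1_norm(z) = 0.89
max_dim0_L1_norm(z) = 0.89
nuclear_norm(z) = 1.28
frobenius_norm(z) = 0.96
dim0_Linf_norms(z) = [0.42, 0.86]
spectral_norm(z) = 0.86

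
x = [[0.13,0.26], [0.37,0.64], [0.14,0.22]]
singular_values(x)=[0.84, 0.02]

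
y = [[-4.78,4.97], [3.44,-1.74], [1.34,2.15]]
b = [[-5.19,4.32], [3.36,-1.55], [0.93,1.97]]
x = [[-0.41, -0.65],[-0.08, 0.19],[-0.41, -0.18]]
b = y + x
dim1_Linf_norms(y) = [4.97, 3.44, 2.15]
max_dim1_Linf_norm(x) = 0.65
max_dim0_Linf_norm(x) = 0.65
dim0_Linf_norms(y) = [4.78, 4.97]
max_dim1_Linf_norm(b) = 5.19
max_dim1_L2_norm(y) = 6.9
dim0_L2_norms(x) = [0.59, 0.7]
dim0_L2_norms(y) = [6.04, 5.69]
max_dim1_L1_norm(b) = 9.51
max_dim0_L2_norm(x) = 0.7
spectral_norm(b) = 7.67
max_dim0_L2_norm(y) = 6.04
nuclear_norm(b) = 9.96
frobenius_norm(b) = 8.00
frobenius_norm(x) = 0.91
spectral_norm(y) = 7.83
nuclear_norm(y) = 10.57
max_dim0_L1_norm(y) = 9.56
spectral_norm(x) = 0.87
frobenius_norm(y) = 8.30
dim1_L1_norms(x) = [1.06, 0.27, 0.59]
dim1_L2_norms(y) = [6.9, 3.86, 2.53]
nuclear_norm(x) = 1.15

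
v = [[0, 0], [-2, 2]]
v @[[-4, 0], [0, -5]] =[[0, 0], [8, -10]]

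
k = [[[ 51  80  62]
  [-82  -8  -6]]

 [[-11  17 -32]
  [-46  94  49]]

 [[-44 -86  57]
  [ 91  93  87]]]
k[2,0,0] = -44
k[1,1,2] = 49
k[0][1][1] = -8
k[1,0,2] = -32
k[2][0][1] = -86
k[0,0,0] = 51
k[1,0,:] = [-11, 17, -32]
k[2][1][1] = 93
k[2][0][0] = -44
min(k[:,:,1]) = -86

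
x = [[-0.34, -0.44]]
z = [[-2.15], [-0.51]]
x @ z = [[0.96]]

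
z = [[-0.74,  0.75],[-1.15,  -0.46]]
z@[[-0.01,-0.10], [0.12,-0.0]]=[[0.10, 0.07],[-0.04, 0.12]]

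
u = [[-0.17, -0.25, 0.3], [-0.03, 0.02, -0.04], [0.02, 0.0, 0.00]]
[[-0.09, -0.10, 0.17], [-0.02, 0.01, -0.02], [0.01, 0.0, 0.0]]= u @ [[0.51, 0.06, 0.04], [0.06, 0.25, -0.1], [0.04, -0.10, 0.49]]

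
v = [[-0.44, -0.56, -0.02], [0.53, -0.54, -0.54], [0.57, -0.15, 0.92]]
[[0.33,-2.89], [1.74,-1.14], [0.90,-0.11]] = v@ [[1.4,1.5],  [-1.69,3.99],  [-0.16,-0.40]]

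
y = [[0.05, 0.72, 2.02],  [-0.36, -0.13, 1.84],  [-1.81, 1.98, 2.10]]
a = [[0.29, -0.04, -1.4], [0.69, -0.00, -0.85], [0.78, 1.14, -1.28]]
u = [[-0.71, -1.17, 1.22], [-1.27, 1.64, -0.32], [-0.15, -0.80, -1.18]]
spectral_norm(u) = 2.33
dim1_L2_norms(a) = [1.43, 1.09, 1.88]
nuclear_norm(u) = 5.25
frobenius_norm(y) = 4.44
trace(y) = 2.02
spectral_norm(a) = 2.42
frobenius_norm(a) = 2.61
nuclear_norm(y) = 6.29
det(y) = -3.96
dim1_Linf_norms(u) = [1.22, 1.64, 1.18]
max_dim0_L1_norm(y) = 5.96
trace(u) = -0.25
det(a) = -0.83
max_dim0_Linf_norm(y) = 2.1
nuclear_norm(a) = 3.69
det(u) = 4.79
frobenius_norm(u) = 3.13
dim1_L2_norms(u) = [1.83, 2.1, 1.43]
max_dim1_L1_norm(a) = 3.2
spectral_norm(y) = 4.12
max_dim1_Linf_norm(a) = 1.4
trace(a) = -0.99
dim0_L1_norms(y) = [2.22, 2.83, 5.96]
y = a @ u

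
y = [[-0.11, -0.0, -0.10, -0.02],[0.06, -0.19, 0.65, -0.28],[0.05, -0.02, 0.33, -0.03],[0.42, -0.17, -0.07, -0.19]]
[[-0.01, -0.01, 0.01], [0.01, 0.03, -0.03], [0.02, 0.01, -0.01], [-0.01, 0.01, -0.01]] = y @ [[0.03,  0.03,  -0.03], [0.06,  -0.00,  0.0], [0.05,  0.04,  -0.04], [0.04,  -0.00,  0.00]]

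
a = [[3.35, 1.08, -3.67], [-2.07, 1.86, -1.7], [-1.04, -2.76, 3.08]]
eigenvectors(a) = [[(0.37+0j), (-0.82+0j), -0.82-0.00j],[(0.7+0j), 0.26-0.30j, (0.26+0.3j)],[(0.61+0j), 0.33+0.24j, (0.33-0.24j)]]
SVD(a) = [[-0.74, 0.47, 0.47], [-0.2, -0.83, 0.52], [0.64, 0.29, 0.71]] @ diag([6.4399597864630325, 3.5682141839964063, 0.6875067169605606]) @ [[-0.42, -0.46, 0.78],[0.84, -0.51, 0.16],[-0.33, -0.73, -0.60]]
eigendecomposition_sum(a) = [[(-0.12-0j), (-0.15+0j), (-0.18-0j)],[(-0.23-0j), -0.28+0.00j, -0.35-0.00j],[-0.20-0.00j, (-0.24+0j), -0.31-0.00j]] + [[1.74+0.99j, (0.61-3.48j), (-1.74+3.39j)],[(-0.92+0.31j), 1.07+1.34j, -0.67-1.72j],[-0.42-0.91j, -1.26+1.24j, (1.69-0.87j)]] + [[(1.74-0.99j), (0.61+3.48j), -1.74-3.39j], [-0.92-0.31j, (1.07-1.34j), -0.67+1.72j], [(-0.42+0.91j), (-1.26-1.24j), 1.69+0.87j]]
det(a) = -15.80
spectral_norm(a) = 6.44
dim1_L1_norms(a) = [8.1, 5.63, 6.88]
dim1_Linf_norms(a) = [3.67, 2.07, 3.08]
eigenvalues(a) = [(-0.71+0j), (4.5+1.46j), (4.5-1.46j)]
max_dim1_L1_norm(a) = 8.1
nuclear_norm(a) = 10.70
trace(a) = 8.29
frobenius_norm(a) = 7.39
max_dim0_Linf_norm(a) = 3.67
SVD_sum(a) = [[2.03, 2.18, -3.74], [0.55, 0.59, -1.02], [-1.75, -1.88, 3.21]] + [[1.42, -0.87, 0.27], [-2.5, 1.53, -0.47], [0.87, -0.53, 0.16]] + [[-0.11, -0.24, -0.2],[-0.12, -0.26, -0.21],[-0.16, -0.36, -0.3]]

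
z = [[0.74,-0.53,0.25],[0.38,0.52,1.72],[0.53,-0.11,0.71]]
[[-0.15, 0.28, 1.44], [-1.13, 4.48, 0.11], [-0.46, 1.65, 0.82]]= z @ [[-0.09, -0.04, 1.8], [-0.13, 0.57, -0.31], [-0.60, 2.44, -0.24]]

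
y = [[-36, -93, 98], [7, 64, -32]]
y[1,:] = [7, 64, -32]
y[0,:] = [-36, -93, 98]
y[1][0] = 7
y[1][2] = -32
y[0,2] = 98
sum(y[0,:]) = -31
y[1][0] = 7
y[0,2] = 98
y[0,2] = 98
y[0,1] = -93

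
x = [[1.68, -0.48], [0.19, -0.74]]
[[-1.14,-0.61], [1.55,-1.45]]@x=[[-2.03,  1.0], [2.33,  0.33]]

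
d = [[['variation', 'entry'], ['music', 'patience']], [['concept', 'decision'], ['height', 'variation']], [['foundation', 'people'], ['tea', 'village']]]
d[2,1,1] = 'village'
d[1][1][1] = 'variation'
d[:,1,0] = ['music', 'height', 'tea']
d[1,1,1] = 'variation'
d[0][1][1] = 'patience'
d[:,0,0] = ['variation', 'concept', 'foundation']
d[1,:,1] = ['decision', 'variation']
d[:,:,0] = [['variation', 'music'], ['concept', 'height'], ['foundation', 'tea']]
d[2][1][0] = 'tea'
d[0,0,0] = 'variation'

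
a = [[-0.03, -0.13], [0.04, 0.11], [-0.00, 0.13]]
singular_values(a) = [0.22, 0.03]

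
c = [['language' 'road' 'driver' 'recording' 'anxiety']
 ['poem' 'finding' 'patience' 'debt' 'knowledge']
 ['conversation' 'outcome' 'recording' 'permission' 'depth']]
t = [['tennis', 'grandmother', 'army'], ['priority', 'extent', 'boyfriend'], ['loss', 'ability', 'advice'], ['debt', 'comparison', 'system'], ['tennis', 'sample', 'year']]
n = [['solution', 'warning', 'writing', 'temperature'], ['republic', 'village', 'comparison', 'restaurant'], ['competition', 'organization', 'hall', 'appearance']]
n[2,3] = 'appearance'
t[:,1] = ['grandmother', 'extent', 'ability', 'comparison', 'sample']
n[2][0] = 'competition'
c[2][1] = 'outcome'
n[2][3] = 'appearance'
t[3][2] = 'system'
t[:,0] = ['tennis', 'priority', 'loss', 'debt', 'tennis']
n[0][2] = 'writing'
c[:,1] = ['road', 'finding', 'outcome']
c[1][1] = 'finding'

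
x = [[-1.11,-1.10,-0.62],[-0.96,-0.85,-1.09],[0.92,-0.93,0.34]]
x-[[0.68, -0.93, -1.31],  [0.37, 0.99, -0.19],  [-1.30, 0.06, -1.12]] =[[-1.79, -0.17, 0.69], [-1.33, -1.84, -0.9], [2.22, -0.99, 1.46]]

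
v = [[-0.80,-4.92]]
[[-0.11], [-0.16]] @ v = [[0.09, 0.54], [0.13, 0.79]]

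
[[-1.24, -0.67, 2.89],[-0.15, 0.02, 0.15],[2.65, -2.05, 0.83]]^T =[[-1.24,-0.15,2.65],[-0.67,0.02,-2.05],[2.89,0.15,0.83]]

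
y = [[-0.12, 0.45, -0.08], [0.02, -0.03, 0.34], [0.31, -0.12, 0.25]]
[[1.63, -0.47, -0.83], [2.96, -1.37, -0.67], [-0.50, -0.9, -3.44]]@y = [[-0.46, 0.85, -0.5], [-0.59, 1.45, -0.87], [-1.02, 0.21, -1.13]]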